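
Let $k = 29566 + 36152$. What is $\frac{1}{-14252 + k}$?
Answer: $\frac{1}{51466} \approx 1.943 \cdot 10^{-5}$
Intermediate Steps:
$k = 65718$
$\frac{1}{-14252 + k} = \frac{1}{-14252 + 65718} = \frac{1}{51466}$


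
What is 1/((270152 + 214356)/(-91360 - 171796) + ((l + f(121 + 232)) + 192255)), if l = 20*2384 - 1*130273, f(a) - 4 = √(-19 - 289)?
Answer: 474647592183783/52051830283106746877 - 8656385042*I*√77/52051830283106746877 ≈ 9.1188e-6 - 1.4593e-9*I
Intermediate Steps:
f(a) = 4 + 2*I*√77 (f(a) = 4 + √(-19 - 289) = 4 + √(-308) = 4 + 2*I*√77)
l = -82593 (l = 47680 - 130273 = -82593)
1/((270152 + 214356)/(-91360 - 171796) + ((l + f(121 + 232)) + 192255)) = 1/((270152 + 214356)/(-91360 - 171796) + ((-82593 + (4 + 2*I*√77)) + 192255)) = 1/(484508/(-263156) + ((-82589 + 2*I*√77) + 192255)) = 1/(484508*(-1/263156) + (109666 + 2*I*√77)) = 1/(-121127/65789 + (109666 + 2*I*√77)) = 1/(7214695347/65789 + 2*I*√77)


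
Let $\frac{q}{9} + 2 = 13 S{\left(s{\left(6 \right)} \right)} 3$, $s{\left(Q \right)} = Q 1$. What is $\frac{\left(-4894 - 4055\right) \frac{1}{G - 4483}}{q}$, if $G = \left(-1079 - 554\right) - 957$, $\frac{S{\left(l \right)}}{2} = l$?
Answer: $\frac{2983}{9888054} \approx 0.00030168$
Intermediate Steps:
$s{\left(Q \right)} = Q$
$S{\left(l \right)} = 2 l$
$G = -2590$ ($G = -1633 - 957 = -2590$)
$q = 4194$ ($q = -18 + 9 \cdot 13 \cdot 2 \cdot 6 \cdot 3 = -18 + 9 \cdot 13 \cdot 12 \cdot 3 = -18 + 9 \cdot 156 \cdot 3 = -18 + 9 \cdot 468 = -18 + 4212 = 4194$)
$\frac{\left(-4894 - 4055\right) \frac{1}{G - 4483}}{q} = \frac{\left(-4894 - 4055\right) \frac{1}{-2590 - 4483}}{4194} = - \frac{8949}{-7073} \cdot \frac{1}{4194} = \left(-8949\right) \left(- \frac{1}{7073}\right) \frac{1}{4194} = \frac{8949}{7073} \cdot \frac{1}{4194} = \frac{2983}{9888054}$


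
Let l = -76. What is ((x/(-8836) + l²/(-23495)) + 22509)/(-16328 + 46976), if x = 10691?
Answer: 4672607144599/6362580579360 ≈ 0.73439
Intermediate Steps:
((x/(-8836) + l²/(-23495)) + 22509)/(-16328 + 46976) = ((10691/(-8836) + (-76)²/(-23495)) + 22509)/(-16328 + 46976) = ((10691*(-1/8836) + 5776*(-1/23495)) + 22509)/30648 = ((-10691/8836 - 5776/23495) + 22509)*(1/30648) = (-302221781/207601820 + 22509)*(1/30648) = (4672607144599/207601820)*(1/30648) = 4672607144599/6362580579360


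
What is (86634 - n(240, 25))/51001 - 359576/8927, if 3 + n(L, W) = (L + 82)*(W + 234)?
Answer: -18309821023/455285927 ≈ -40.216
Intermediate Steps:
n(L, W) = -3 + (82 + L)*(234 + W) (n(L, W) = -3 + (L + 82)*(W + 234) = -3 + (82 + L)*(234 + W))
(86634 - n(240, 25))/51001 - 359576/8927 = (86634 - (19185 + 82*25 + 234*240 + 240*25))/51001 - 359576/8927 = (86634 - (19185 + 2050 + 56160 + 6000))*(1/51001) - 359576*1/8927 = (86634 - 1*83395)*(1/51001) - 359576/8927 = (86634 - 83395)*(1/51001) - 359576/8927 = 3239*(1/51001) - 359576/8927 = 3239/51001 - 359576/8927 = -18309821023/455285927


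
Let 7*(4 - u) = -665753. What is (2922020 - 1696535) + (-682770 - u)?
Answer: 3133224/7 ≈ 4.4760e+5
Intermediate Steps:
u = 665781/7 (u = 4 - 1/7*(-665753) = 4 + 665753/7 = 665781/7 ≈ 95112.)
(2922020 - 1696535) + (-682770 - u) = (2922020 - 1696535) + (-682770 - 1*665781/7) = 1225485 + (-682770 - 665781/7) = 1225485 - 5445171/7 = 3133224/7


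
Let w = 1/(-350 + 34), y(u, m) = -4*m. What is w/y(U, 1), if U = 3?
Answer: 1/1264 ≈ 0.00079114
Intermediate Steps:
w = -1/316 (w = 1/(-316) = -1/316 ≈ -0.0031646)
w/y(U, 1) = -1/316/(-4*1) = -1/316/(-4) = -¼*(-1/316) = 1/1264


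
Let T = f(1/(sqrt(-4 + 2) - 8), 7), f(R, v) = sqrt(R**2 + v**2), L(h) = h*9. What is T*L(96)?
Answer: 144*sqrt(213506 + 16*I*sqrt(2))/11 ≈ 6048.9 + 0.32053*I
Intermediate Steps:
L(h) = 9*h
T = sqrt(49 + (-8 + I*sqrt(2))**(-2)) (T = sqrt((1/(sqrt(-4 + 2) - 8))**2 + 7**2) = sqrt((1/(sqrt(-2) - 8))**2 + 49) = sqrt((1/(I*sqrt(2) - 8))**2 + 49) = sqrt((1/(-8 + I*sqrt(2)))**2 + 49) = sqrt((-8 + I*sqrt(2))**(-2) + 49) = sqrt(49 + (-8 + I*sqrt(2))**(-2)) ≈ 7.001 + 0.00037*I)
T*L(96) = (sqrt(213506 + 16*I*sqrt(2))/66)*(9*96) = (sqrt(213506 + 16*I*sqrt(2))/66)*864 = 144*sqrt(213506 + 16*I*sqrt(2))/11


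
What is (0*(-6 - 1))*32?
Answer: 0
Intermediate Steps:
(0*(-6 - 1))*32 = (0*(-7))*32 = 0*32 = 0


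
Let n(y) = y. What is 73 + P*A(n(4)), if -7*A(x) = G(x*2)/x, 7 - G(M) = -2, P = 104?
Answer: 277/7 ≈ 39.571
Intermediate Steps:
G(M) = 9 (G(M) = 7 - 1*(-2) = 7 + 2 = 9)
A(x) = -9/(7*x)
73 + P*A(n(4)) = 73 + 104*(-9/7/4) = 73 + 104*(-9/7*¼) = 73 + 104*(-9/28) = 73 - 234/7 = 277/7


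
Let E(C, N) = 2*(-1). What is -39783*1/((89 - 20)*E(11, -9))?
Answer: 13261/46 ≈ 288.28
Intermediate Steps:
E(C, N) = -2
-39783*1/((89 - 20)*E(11, -9)) = -39783*(-1/(2*(89 - 20))) = -39783/((-2*69)) = -39783/(-138) = -39783*(-1/138) = 13261/46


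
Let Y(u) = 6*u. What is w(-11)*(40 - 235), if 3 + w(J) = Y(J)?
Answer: 13455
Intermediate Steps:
w(J) = -3 + 6*J
w(-11)*(40 - 235) = (-3 + 6*(-11))*(40 - 235) = (-3 - 66)*(-195) = -69*(-195) = 13455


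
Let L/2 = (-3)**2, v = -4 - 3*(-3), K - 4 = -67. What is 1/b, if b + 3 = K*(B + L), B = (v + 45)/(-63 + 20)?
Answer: -43/45741 ≈ -0.00094008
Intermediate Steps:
K = -63 (K = 4 - 67 = -63)
v = 5 (v = -4 + 9 = 5)
L = 18 (L = 2*(-3)**2 = 2*9 = 18)
B = -50/43 (B = (5 + 45)/(-63 + 20) = 50/(-43) = 50*(-1/43) = -50/43 ≈ -1.1628)
b = -45741/43 (b = -3 - 63*(-50/43 + 18) = -3 - 63*724/43 = -3 - 45612/43 = -45741/43 ≈ -1063.7)
1/b = 1/(-45741/43) = -43/45741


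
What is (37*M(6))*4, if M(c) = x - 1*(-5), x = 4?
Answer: 1332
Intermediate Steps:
M(c) = 9 (M(c) = 4 - 1*(-5) = 4 + 5 = 9)
(37*M(6))*4 = (37*9)*4 = 333*4 = 1332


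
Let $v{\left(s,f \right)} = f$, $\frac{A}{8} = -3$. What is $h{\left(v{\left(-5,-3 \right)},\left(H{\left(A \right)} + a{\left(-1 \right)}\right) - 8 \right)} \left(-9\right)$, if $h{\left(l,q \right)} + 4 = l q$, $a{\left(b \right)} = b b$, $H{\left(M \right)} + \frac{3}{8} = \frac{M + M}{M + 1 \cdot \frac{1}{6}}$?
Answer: $- \frac{124407}{1144} \approx -108.75$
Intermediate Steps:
$A = -24$ ($A = 8 \left(-3\right) = -24$)
$H{\left(M \right)} = - \frac{3}{8} + \frac{2 M}{\frac{1}{6} + M}$ ($H{\left(M \right)} = - \frac{3}{8} + \frac{M + M}{M + 1 \cdot \frac{1}{6}} = - \frac{3}{8} + \frac{2 M}{M + 1 \cdot \frac{1}{6}} = - \frac{3}{8} + \frac{2 M}{M + \frac{1}{6}} = - \frac{3}{8} + \frac{2 M}{\frac{1}{6} + M}$)
$a{\left(b \right)} = b^{2}$
$h{\left(l,q \right)} = -4 + l q$
$h{\left(v{\left(-5,-3 \right)},\left(H{\left(A \right)} + a{\left(-1 \right)}\right) - 8 \right)} \left(-9\right) = \left(-4 - 3 \left(\left(\frac{3 \left(-1 + 26 \left(-24\right)\right)}{8 \left(1 + 6 \left(-24\right)\right)} + \left(-1\right)^{2}\right) - 8\right)\right) \left(-9\right) = \left(-4 - 3 \left(\left(\frac{3 \left(-1 - 624\right)}{8 \left(1 - 144\right)} + 1\right) - 8\right)\right) \left(-9\right) = \left(-4 - 3 \left(\left(\frac{3}{8} \frac{1}{-143} \left(-625\right) + 1\right) - 8\right)\right) \left(-9\right) = \left(-4 - 3 \left(\left(\frac{3}{8} \left(- \frac{1}{143}\right) \left(-625\right) + 1\right) - 8\right)\right) \left(-9\right) = \left(-4 - 3 \left(\left(\frac{1875}{1144} + 1\right) - 8\right)\right) \left(-9\right) = \left(-4 - 3 \left(\frac{3019}{1144} - 8\right)\right) \left(-9\right) = \left(-4 - - \frac{18399}{1144}\right) \left(-9\right) = \left(-4 + \frac{18399}{1144}\right) \left(-9\right) = \frac{13823}{1144} \left(-9\right) = - \frac{124407}{1144}$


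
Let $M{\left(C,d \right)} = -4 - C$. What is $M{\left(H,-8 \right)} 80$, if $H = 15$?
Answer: $-1520$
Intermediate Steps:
$M{\left(H,-8 \right)} 80 = \left(-4 - 15\right) 80 = \left(-19\right) 80 = -1520$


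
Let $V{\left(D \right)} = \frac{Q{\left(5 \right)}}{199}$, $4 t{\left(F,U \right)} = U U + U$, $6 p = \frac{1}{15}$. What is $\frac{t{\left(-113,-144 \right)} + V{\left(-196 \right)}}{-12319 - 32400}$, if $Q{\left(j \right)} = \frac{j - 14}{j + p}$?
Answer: $- \frac{462027042}{4013485531} \approx -0.11512$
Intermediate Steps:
$p = \frac{1}{90}$ ($p = \frac{1}{6 \cdot 15} = \frac{1}{6} \cdot \frac{1}{15} = \frac{1}{90} \approx 0.011111$)
$t{\left(F,U \right)} = \frac{U}{4} + \frac{U^{2}}{4}$ ($t{\left(F,U \right)} = \frac{U U + U}{4} = \frac{U^{2} + U}{4} = \frac{U + U^{2}}{4} = \frac{U}{4} + \frac{U^{2}}{4}$)
$Q{\left(j \right)} = \frac{-14 + j}{\frac{1}{90} + j}$ ($Q{\left(j \right)} = \frac{j - 14}{j + \frac{1}{90}} = \frac{-14 + j}{\frac{1}{90} + j}$)
$V{\left(D \right)} = - \frac{810}{89749}$ ($V{\left(D \right)} = \frac{90 \frac{1}{1 + 90 \cdot 5} \left(-14 + 5\right)}{199} = 90 \frac{1}{1 + 450} \left(-9\right) \frac{1}{199} = 90 \cdot \frac{1}{451} \left(-9\right) \frac{1}{199} = \left(- \frac{810}{451}\right) \frac{1}{199} = - \frac{810}{89749}$)
$\frac{t{\left(-113,-144 \right)} + V{\left(-196 \right)}}{-12319 - 32400} = \frac{\frac{1}{4} \left(-144\right) \left(1 - 144\right) - \frac{810}{89749}}{-12319 - 32400} = \frac{\frac{1}{4} \left(-144\right) \left(-143\right) - \frac{810}{89749}}{-44719} = \left(5148 - \frac{810}{89749}\right) \left(- \frac{1}{44719}\right) = \frac{462027042}{89749} \left(- \frac{1}{44719}\right) = - \frac{462027042}{4013485531}$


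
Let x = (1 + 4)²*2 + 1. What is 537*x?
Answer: 27387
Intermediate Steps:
x = 51 (x = 5²*2 + 1 = 25*2 + 1 = 50 + 1 = 51)
537*x = 537*51 = 27387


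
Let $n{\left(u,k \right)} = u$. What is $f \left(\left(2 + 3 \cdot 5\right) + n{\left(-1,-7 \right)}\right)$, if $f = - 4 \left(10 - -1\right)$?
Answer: $-704$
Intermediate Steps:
$f = -44$ ($f = - 4 \left(10 + 1\right) = \left(-4\right) 11 = -44$)
$f \left(\left(2 + 3 \cdot 5\right) + n{\left(-1,-7 \right)}\right) = - 44 \left(\left(2 + 3 \cdot 5\right) - 1\right) = - 44 \left(\left(2 + 15\right) - 1\right) = - 44 \left(17 - 1\right) = \left(-44\right) 16 = -704$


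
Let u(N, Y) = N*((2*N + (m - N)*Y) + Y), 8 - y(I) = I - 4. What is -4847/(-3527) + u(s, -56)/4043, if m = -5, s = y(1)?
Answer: 53039435/14259661 ≈ 3.7195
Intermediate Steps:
y(I) = 12 - I (y(I) = 8 - (I - 4) = 8 - (-4 + I) = 8 + (4 - I) = 12 - I)
s = 11 (s = 12 - 1*1 = 12 - 1 = 11)
u(N, Y) = N*(Y + 2*N + Y*(-5 - N)) (u(N, Y) = N*((2*N + (-5 - N)*Y) + Y) = N*((2*N + Y*(-5 - N)) + Y) = N*(Y + 2*N + Y*(-5 - N)))
-4847/(-3527) + u(s, -56)/4043 = -4847/(-3527) + (11*(-4*(-56) + 2*11 - 1*11*(-56)))/4043 = -4847*(-1/3527) + (11*(224 + 22 + 616))*(1/4043) = 4847/3527 + (11*862)*(1/4043) = 4847/3527 + 9482*(1/4043) = 4847/3527 + 9482/4043 = 53039435/14259661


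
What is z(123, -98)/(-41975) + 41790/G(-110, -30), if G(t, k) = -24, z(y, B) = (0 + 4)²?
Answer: -292355939/167900 ≈ -1741.3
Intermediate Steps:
z(y, B) = 16 (z(y, B) = 4² = 16)
z(123, -98)/(-41975) + 41790/G(-110, -30) = 16/(-41975) + 41790/(-24) = 16*(-1/41975) + 41790*(-1/24) = -16/41975 - 6965/4 = -292355939/167900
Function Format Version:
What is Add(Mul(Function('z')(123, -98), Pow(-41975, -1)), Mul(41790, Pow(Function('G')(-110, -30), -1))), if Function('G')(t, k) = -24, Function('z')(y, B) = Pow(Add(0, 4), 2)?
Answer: Rational(-292355939, 167900) ≈ -1741.3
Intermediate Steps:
Function('z')(y, B) = 16 (Function('z')(y, B) = Pow(4, 2) = 16)
Add(Mul(Function('z')(123, -98), Pow(-41975, -1)), Mul(41790, Pow(Function('G')(-110, -30), -1))) = Add(Mul(16, Pow(-41975, -1)), Mul(41790, Pow(-24, -1))) = Add(Mul(16, Rational(-1, 41975)), Mul(41790, Rational(-1, 24))) = Add(Rational(-16, 41975), Rational(-6965, 4)) = Rational(-292355939, 167900)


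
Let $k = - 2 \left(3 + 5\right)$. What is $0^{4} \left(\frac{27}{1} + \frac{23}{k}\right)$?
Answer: $0$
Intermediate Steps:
$k = -16$ ($k = \left(-2\right) 8 = -16$)
$0^{4} \left(\frac{27}{1} + \frac{23}{k}\right) = 0^{4} \left(\frac{27}{1} + \frac{23}{-16}\right) = 0 \left(27 \cdot 1 + 23 \left(- \frac{1}{16}\right)\right) = 0 \left(27 - \frac{23}{16}\right) = 0 \cdot \frac{409}{16} = 0$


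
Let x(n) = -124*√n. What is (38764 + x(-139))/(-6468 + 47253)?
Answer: 38764/40785 - 124*I*√139/40785 ≈ 0.95045 - 0.035845*I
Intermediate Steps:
(38764 + x(-139))/(-6468 + 47253) = (38764 - 124*I*√139)/(-6468 + 47253) = (38764 - 124*I*√139)/40785 = (38764 - 124*I*√139)*(1/40785) = 38764/40785 - 124*I*√139/40785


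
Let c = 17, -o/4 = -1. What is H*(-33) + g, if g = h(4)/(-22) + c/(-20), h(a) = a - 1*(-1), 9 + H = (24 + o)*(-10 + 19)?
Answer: -1764417/220 ≈ -8020.1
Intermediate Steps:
o = 4 (o = -4*(-1) = 4)
H = 243 (H = -9 + (24 + 4)*(-10 + 19) = -9 + 28*9 = -9 + 252 = 243)
h(a) = 1 + a (h(a) = a + 1 = 1 + a)
g = -237/220 (g = (1 + 4)/(-22) + 17/(-20) = 5*(-1/22) + 17*(-1/20) = -5/22 - 17/20 = -237/220 ≈ -1.0773)
H*(-33) + g = 243*(-33) - 237/220 = -8019 - 237/220 = -1764417/220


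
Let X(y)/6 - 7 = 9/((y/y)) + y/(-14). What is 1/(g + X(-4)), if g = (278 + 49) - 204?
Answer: 7/1545 ≈ 0.0045307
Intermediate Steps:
X(y) = 96 - 3*y/7 (X(y) = 42 + 6*(9/((y/y)) + y/(-14)) = 42 + 6*(9/1 + y*(-1/14)) = 42 + 6*(9*1 - y/14) = 42 + 6*(9 - y/14) = 42 + (54 - 3*y/7) = 96 - 3*y/7)
g = 123 (g = 327 - 204 = 123)
1/(g + X(-4)) = 1/(123 + (96 - 3/7*(-4))) = 1/(123 + (96 + 12/7)) = 1/(123 + 684/7) = 1/(1545/7) = 7/1545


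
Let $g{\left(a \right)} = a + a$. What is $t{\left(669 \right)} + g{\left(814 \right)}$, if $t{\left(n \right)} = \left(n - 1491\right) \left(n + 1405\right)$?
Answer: $-1703200$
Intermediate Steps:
$t{\left(n \right)} = \left(-1491 + n\right) \left(1405 + n\right)$
$g{\left(a \right)} = 2 a$
$t{\left(669 \right)} + g{\left(814 \right)} = \left(-2094855 + 669^{2} - 57534\right) + 2 \cdot 814 = \left(-2094855 + 447561 - 57534\right) + 1628 = -1704828 + 1628 = -1703200$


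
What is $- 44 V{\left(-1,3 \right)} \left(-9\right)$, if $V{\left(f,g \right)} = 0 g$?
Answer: $0$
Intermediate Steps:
$V{\left(f,g \right)} = 0$
$- 44 V{\left(-1,3 \right)} \left(-9\right) = \left(-44\right) 0 \left(-9\right) = 0 \left(-9\right) = 0$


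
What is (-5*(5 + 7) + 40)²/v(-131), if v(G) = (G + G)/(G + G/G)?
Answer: 26000/131 ≈ 198.47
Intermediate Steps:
v(G) = 2*G/(1 + G) (v(G) = (2*G)/(G + 1) = (2*G)/(1 + G) = 2*G/(1 + G))
(-5*(5 + 7) + 40)²/v(-131) = (-5*(5 + 7) + 40)²/((2*(-131)/(1 - 131))) = (-5*12 + 40)²/((2*(-131)/(-130))) = (-60 + 40)²/((2*(-131)*(-1/130))) = (-20)²/(131/65) = 400*(65/131) = 26000/131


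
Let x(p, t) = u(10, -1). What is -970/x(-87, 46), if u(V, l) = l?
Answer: 970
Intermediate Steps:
x(p, t) = -1
-970/x(-87, 46) = -970/(-1) = -970*(-1) = 970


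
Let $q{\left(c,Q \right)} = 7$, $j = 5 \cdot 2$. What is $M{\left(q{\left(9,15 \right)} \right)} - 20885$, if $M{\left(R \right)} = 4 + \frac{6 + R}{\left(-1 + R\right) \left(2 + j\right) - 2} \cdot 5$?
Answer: $- \frac{292321}{14} \approx -20880.0$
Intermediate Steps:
$j = 10$
$M{\left(R \right)} = 4 + \frac{5 \left(6 + R\right)}{-14 + 12 R}$ ($M{\left(R \right)} = 4 + \frac{6 + R}{\left(-1 + R\right) \left(2 + 10\right) - 2} \cdot 5 = 4 + \frac{6 + R}{\left(-1 + R\right) 12 - 2} \cdot 5 = 4 + \frac{6 + R}{\left(-12 + 12 R\right) - 2} \cdot 5 = 4 + \frac{6 + R}{-14 + 12 R} 5 = 4 + \frac{5 \left(6 + R\right)}{-14 + 12 R}$)
$M{\left(q{\left(9,15 \right)} \right)} - 20885 = \frac{-26 + 53 \cdot 7}{2 \left(-7 + 6 \cdot 7\right)} - 20885 = \frac{-26 + 371}{2 \left(-7 + 42\right)} - 20885 = \frac{1}{2} \cdot \frac{1}{35} \cdot 345 - 20885 = \frac{69}{14} - 20885 = - \frac{292321}{14}$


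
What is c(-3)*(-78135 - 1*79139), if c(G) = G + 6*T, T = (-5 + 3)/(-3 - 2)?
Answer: 471822/5 ≈ 94364.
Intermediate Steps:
T = ⅖ (T = -2/(-5) = -2*(-⅕) = ⅖ ≈ 0.40000)
c(G) = 12/5 + G (c(G) = G + 6*(⅖) = G + 12/5 = 12/5 + G)
c(-3)*(-78135 - 1*79139) = (12/5 - 3)*(-78135 - 1*79139) = -3*(-78135 - 79139)/5 = -⅗*(-157274) = 471822/5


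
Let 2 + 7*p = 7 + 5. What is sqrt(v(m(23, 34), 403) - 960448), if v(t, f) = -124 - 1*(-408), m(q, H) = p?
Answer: 2*I*sqrt(240041) ≈ 979.88*I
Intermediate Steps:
p = 10/7 (p = -2/7 + (7 + 5)/7 = -2/7 + (1/7)*12 = -2/7 + 12/7 = 10/7 ≈ 1.4286)
m(q, H) = 10/7
v(t, f) = 284 (v(t, f) = -124 + 408 = 284)
sqrt(v(m(23, 34), 403) - 960448) = sqrt(284 - 960448) = sqrt(-960164) = 2*I*sqrt(240041)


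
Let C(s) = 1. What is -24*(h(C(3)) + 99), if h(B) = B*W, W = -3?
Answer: -2304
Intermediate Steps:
h(B) = -3*B (h(B) = B*(-3) = -3*B)
-24*(h(C(3)) + 99) = -24*(-3*1 + 99) = -24*(-3 + 99) = -24*96 = -2304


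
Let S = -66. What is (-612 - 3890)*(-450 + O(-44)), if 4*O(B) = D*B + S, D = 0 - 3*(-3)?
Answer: 2545881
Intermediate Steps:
D = 9 (D = 0 + 9 = 9)
O(B) = -33/2 + 9*B/4 (O(B) = (9*B - 66)/4 = (-66 + 9*B)/4 = -33/2 + 9*B/4)
(-612 - 3890)*(-450 + O(-44)) = (-612 - 3890)*(-450 + (-33/2 + (9/4)*(-44))) = -4502*(-450 + (-33/2 - 99)) = -4502*(-450 - 231/2) = -4502*(-1131/2) = 2545881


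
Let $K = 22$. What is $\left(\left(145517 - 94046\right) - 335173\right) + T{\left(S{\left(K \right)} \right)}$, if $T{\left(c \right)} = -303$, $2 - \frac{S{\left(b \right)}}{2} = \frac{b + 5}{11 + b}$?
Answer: $-284005$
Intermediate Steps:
$S{\left(b \right)} = 4 - \frac{2 \left(5 + b\right)}{11 + b}$ ($S{\left(b \right)} = 4 - 2 \frac{b + 5}{11 + b} = 4 - 2 \frac{5 + b}{11 + b} = 4 - \frac{2 \left(5 + b\right)}{11 + b}$)
$\left(\left(145517 - 94046\right) - 335173\right) + T{\left(S{\left(K \right)} \right)} = \left(\left(145517 - 94046\right) - 335173\right) - 303 = \left(51471 - 335173\right) - 303 = -283702 - 303 = -284005$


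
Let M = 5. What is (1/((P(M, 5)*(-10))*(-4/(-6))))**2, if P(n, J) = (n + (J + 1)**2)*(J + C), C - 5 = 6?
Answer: 9/172134400 ≈ 5.2285e-8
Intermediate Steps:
C = 11 (C = 5 + 6 = 11)
P(n, J) = (11 + J)*(n + (1 + J)**2) (P(n, J) = (n + (J + 1)**2)*(J + 11) = (n + (1 + J)**2)*(11 + J) = (11 + J)*(n + (1 + J)**2))
(1/((P(M, 5)*(-10))*(-4/(-6))))**2 = (1/(((11*5 + 11*(1 + 5)**2 + 5*5 + 5*(1 + 5)**2)*(-10))*(-4/(-6))))**2 = (1/(((55 + 11*6**2 + 25 + 5*6**2)*(-10))*(-4*(-1/6))))**2 = (1/(((55 + 11*36 + 25 + 5*36)*(-10))*(2/3)))**2 = (1/(((55 + 396 + 25 + 180)*(-10))*(2/3)))**2 = (1/((656*(-10))*(2/3)))**2 = (1/(-6560*2/3))**2 = (1/(-13120/3))**2 = (-3/13120)**2 = 9/172134400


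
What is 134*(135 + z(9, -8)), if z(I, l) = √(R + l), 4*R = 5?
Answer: 18090 + 201*I*√3 ≈ 18090.0 + 348.14*I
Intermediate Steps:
R = 5/4 (R = (¼)*5 = 5/4 ≈ 1.2500)
z(I, l) = √(5/4 + l)
134*(135 + z(9, -8)) = 134*(135 + √(5 + 4*(-8))/2) = 134*(135 + √(5 - 32)/2) = 134*(135 + √(-27)/2) = 134*(135 + (3*I*√3)/2) = 134*(135 + 3*I*√3/2) = 18090 + 201*I*√3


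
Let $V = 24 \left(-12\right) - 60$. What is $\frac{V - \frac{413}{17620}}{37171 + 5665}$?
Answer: $- \frac{6132173}{754770320} \approx -0.0081246$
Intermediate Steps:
$V = -348$ ($V = -288 - 60 = -348$)
$\frac{V - \frac{413}{17620}}{37171 + 5665} = \frac{-348 - \frac{413}{17620}}{37171 + 5665} = \frac{-348 - \frac{413}{17620}}{42836} = \left(-348 - \frac{413}{17620}\right) \frac{1}{42836} = \left(- \frac{6132173}{17620}\right) \frac{1}{42836} = - \frac{6132173}{754770320}$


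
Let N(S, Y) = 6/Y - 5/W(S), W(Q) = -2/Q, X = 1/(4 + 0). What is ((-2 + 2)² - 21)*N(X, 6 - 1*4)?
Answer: -609/8 ≈ -76.125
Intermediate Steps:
X = ¼ (X = 1/4 = ¼ ≈ 0.25000)
N(S, Y) = 6/Y + 5*S/2 (N(S, Y) = 6/Y - 5*(-S/2) = 6/Y - (-5)*S/2 = 6/Y + 5*S/2)
((-2 + 2)² - 21)*N(X, 6 - 1*4) = ((-2 + 2)² - 21)*(6/(6 - 1*4) + (5/2)*(¼)) = (0² - 21)*(6/(6 - 4) + 5/8) = (0 - 21)*(6/2 + 5/8) = -21*(6*(½) + 5/8) = -21*(3 + 5/8) = -21*29/8 = -609/8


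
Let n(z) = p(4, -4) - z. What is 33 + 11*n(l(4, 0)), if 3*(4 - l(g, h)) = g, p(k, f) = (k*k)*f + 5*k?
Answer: -1441/3 ≈ -480.33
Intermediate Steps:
p(k, f) = 5*k + f*k**2 (p(k, f) = k**2*f + 5*k = f*k**2 + 5*k = 5*k + f*k**2)
l(g, h) = 4 - g/3
n(z) = -44 - z (n(z) = 4*(5 - 4*4) - z = 4*(5 - 16) - z = 4*(-11) - z = -44 - z)
33 + 11*n(l(4, 0)) = 33 + 11*(-44 - (4 - 1/3*4)) = 33 + 11*(-44 - (4 - 4/3)) = 33 + 11*(-44 - 1*8/3) = 33 + 11*(-44 - 8/3) = 33 + 11*(-140/3) = 33 - 1540/3 = -1441/3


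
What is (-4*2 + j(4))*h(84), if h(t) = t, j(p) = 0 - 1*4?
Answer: -1008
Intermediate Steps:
j(p) = -4 (j(p) = 0 - 4 = -4)
(-4*2 + j(4))*h(84) = (-4*2 - 4)*84 = (-8 - 4)*84 = -12*84 = -1008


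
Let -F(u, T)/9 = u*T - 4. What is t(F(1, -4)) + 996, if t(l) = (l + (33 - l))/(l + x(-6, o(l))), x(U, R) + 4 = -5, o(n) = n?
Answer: 20927/21 ≈ 996.52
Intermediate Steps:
x(U, R) = -9 (x(U, R) = -4 - 5 = -9)
F(u, T) = 36 - 9*T*u (F(u, T) = -9*(u*T - 4) = -9*(T*u - 4) = -9*(-4 + T*u) = 36 - 9*T*u)
t(l) = 33/(-9 + l) (t(l) = (l + (33 - l))/(l - 9) = 33/(-9 + l))
t(F(1, -4)) + 996 = 33/(-9 + (36 - 9*(-4)*1)) + 996 = 33/(-9 + (36 + 36)) + 996 = 33/(-9 + 72) + 996 = 33/63 + 996 = 33*(1/63) + 996 = 11/21 + 996 = 20927/21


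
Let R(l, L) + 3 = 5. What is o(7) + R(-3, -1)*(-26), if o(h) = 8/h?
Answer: -356/7 ≈ -50.857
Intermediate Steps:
R(l, L) = 2 (R(l, L) = -3 + 5 = 2)
o(7) + R(-3, -1)*(-26) = 8/7 + 2*(-26) = 8*(⅐) - 52 = 8/7 - 52 = -356/7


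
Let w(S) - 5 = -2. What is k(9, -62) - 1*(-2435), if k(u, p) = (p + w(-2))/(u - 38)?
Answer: 70674/29 ≈ 2437.0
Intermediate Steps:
w(S) = 3 (w(S) = 5 - 2 = 3)
k(u, p) = (3 + p)/(-38 + u) (k(u, p) = (p + 3)/(u - 38) = (3 + p)/(-38 + u))
k(9, -62) - 1*(-2435) = (3 - 62)/(-38 + 9) - 1*(-2435) = -59/(-29) + 2435 = -1/29*(-59) + 2435 = 59/29 + 2435 = 70674/29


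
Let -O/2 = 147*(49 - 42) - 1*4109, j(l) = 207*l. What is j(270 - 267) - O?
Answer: -5539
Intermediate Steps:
O = 6160 (O = -2*(147*(49 - 42) - 1*4109) = -2*(147*7 - 4109) = -2*(1029 - 4109) = -2*(-3080) = 6160)
j(270 - 267) - O = 207*(270 - 267) - 1*6160 = 207*3 - 6160 = 621 - 6160 = -5539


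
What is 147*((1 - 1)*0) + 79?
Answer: 79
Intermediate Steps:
147*((1 - 1)*0) + 79 = 147*(0*0) + 79 = 147*0 + 79 = 0 + 79 = 79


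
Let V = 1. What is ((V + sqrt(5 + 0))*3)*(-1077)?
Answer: -3231 - 3231*sqrt(5) ≈ -10456.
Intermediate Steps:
((V + sqrt(5 + 0))*3)*(-1077) = ((1 + sqrt(5 + 0))*3)*(-1077) = ((1 + sqrt(5))*3)*(-1077) = (3 + 3*sqrt(5))*(-1077) = -3231 - 3231*sqrt(5)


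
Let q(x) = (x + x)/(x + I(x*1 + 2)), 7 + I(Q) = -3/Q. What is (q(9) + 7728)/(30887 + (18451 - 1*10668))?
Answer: 4901/24491 ≈ 0.20011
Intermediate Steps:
I(Q) = -7 - 3/Q
q(x) = 2*x/(-7 + x - 3/(2 + x)) (q(x) = (x + x)/(x + (-7 - 3/(x*1 + 2))) = (2*x)/(x + (-7 - 3/(x + 2))) = (2*x)/(x + (-7 - 3/(2 + x))) = (2*x)/(-7 + x - 3/(2 + x)) = 2*x/(-7 + x - 3/(2 + x)))
(q(9) + 7728)/(30887 + (18451 - 1*10668)) = (2*9*(2 + 9)/(-17 + 9² - 5*9) + 7728)/(30887 + (18451 - 1*10668)) = (2*9*11/(-17 + 81 - 45) + 7728)/(30887 + (18451 - 10668)) = (2*9*11/19 + 7728)/(30887 + 7783) = (2*9*(1/19)*11 + 7728)/38670 = (198/19 + 7728)*(1/38670) = (147030/19)*(1/38670) = 4901/24491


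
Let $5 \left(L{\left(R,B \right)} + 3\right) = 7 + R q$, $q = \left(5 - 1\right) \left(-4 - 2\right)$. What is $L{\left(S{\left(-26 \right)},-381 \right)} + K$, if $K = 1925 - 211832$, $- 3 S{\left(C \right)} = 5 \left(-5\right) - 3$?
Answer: $- \frac{1049767}{5} \approx -2.0995 \cdot 10^{5}$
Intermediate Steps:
$q = -24$ ($q = 4 \left(-6\right) = -24$)
$S{\left(C \right)} = \frac{28}{3}$ ($S{\left(C \right)} = - \frac{5 \left(-5\right) - 3}{3} = - \frac{-25 - 3}{3} = \left(- \frac{1}{3}\right) \left(-28\right) = \frac{28}{3}$)
$K = -209907$
$L{\left(R,B \right)} = - \frac{8}{5} - \frac{24 R}{5}$ ($L{\left(R,B \right)} = -3 + \frac{7 + R \left(-24\right)}{5} = -3 + \frac{7 - 24 R}{5} = -3 - \left(- \frac{7}{5} + \frac{24 R}{5}\right) = - \frac{8}{5} - \frac{24 R}{5}$)
$L{\left(S{\left(-26 \right)},-381 \right)} + K = \left(- \frac{8}{5} - \frac{224}{5}\right) - 209907 = - \frac{232}{5} - 209907 = - \frac{1049767}{5}$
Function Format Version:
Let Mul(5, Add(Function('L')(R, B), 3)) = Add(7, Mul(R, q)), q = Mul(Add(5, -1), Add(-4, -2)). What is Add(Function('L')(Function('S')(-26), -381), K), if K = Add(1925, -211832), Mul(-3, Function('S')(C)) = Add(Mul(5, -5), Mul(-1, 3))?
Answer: Rational(-1049767, 5) ≈ -2.0995e+5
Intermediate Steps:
q = -24 (q = Mul(4, -6) = -24)
Function('S')(C) = Rational(28, 3) (Function('S')(C) = Mul(Rational(-1, 3), Add(Mul(5, -5), Mul(-1, 3))) = Mul(Rational(-1, 3), Add(-25, -3)) = Mul(Rational(-1, 3), -28) = Rational(28, 3))
K = -209907
Function('L')(R, B) = Add(Rational(-8, 5), Mul(Rational(-24, 5), R)) (Function('L')(R, B) = Add(-3, Mul(Rational(1, 5), Add(7, Mul(R, -24)))) = Add(-3, Mul(Rational(1, 5), Add(7, Mul(-24, R)))) = Add(-3, Add(Rational(7, 5), Mul(Rational(-24, 5), R))) = Add(Rational(-8, 5), Mul(Rational(-24, 5), R)))
Add(Function('L')(Function('S')(-26), -381), K) = Add(Add(Rational(-8, 5), Mul(Rational(-24, 5), Rational(28, 3))), -209907) = Add(Add(Rational(-8, 5), Rational(-224, 5)), -209907) = Add(Rational(-232, 5), -209907) = Rational(-1049767, 5)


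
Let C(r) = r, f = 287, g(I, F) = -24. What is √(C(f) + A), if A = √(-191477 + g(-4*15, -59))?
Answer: √(287 + I*√191501) ≈ 20.129 + 10.87*I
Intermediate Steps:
A = I*√191501 (A = √(-191477 - 24) = √(-191501) = I*√191501 ≈ 437.61*I)
√(C(f) + A) = √(287 + I*√191501)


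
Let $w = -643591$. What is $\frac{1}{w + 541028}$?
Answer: $- \frac{1}{102563} \approx -9.7501 \cdot 10^{-6}$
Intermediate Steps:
$\frac{1}{w + 541028} = \frac{1}{-643591 + 541028} = \frac{1}{-102563} = - \frac{1}{102563}$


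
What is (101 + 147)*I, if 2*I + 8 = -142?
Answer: -18600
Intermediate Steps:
I = -75 (I = -4 + (1/2)*(-142) = -4 - 71 = -75)
(101 + 147)*I = (101 + 147)*(-75) = 248*(-75) = -18600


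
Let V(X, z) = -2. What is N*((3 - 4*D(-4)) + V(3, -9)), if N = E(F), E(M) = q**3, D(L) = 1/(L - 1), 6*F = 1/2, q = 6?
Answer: 1944/5 ≈ 388.80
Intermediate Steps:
F = 1/12 (F = (1/6)/2 = (1/6)*(1/2) = 1/12 ≈ 0.083333)
D(L) = 1/(-1 + L)
E(M) = 216 (E(M) = 6**3 = 216)
N = 216
N*((3 - 4*D(-4)) + V(3, -9)) = 216*((3 - 4/(-1 - 4)) - 2) = 216*((3 - 4/(-5)) - 2) = 216*((3 - 4*(-1/5)) - 2) = 216*((3 + 4/5) - 2) = 216*(19/5 - 2) = 216*(9/5) = 1944/5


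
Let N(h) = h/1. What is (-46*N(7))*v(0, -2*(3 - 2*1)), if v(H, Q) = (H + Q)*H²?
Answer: 0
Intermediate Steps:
N(h) = h (N(h) = h*1 = h)
v(H, Q) = H²*(H + Q)
(-46*N(7))*v(0, -2*(3 - 2*1)) = (-46*7)*(0²*(0 - 2*(3 - 2*1))) = -0*(0 - 2*(3 - 2)) = -0*(0 - 2*1) = -0*(0 - 2) = -0*(-2) = -322*0 = 0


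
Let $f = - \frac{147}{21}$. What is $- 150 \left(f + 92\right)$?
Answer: $-12750$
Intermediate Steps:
$f = -7$ ($f = \left(-147\right) \frac{1}{21} = -7$)
$- 150 \left(f + 92\right) = - 150 \left(-7 + 92\right) = \left(-150\right) 85 = -12750$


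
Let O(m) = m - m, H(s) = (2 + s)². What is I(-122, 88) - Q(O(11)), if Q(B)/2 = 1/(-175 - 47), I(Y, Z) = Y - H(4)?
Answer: -17537/111 ≈ -157.99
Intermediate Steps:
O(m) = 0
I(Y, Z) = -36 + Y (I(Y, Z) = Y - (2 + 4)² = Y - 1*6² = Y - 1*36 = Y - 36 = -36 + Y)
Q(B) = -1/111 (Q(B) = 2/(-175 - 47) = 2/(-222) = 2*(-1/222) = -1/111)
I(-122, 88) - Q(O(11)) = (-36 - 122) - 1*(-1/111) = -158 + 1/111 = -17537/111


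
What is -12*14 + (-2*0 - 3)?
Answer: -171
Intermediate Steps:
-12*14 + (-2*0 - 3) = -168 + (0 - 3) = -168 - 3 = -171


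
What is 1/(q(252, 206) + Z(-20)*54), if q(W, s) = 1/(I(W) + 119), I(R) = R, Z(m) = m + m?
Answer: -371/801359 ≈ -0.00046296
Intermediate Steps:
Z(m) = 2*m
q(W, s) = 1/(119 + W) (q(W, s) = 1/(W + 119) = 1/(119 + W))
1/(q(252, 206) + Z(-20)*54) = 1/(1/(119 + 252) + (2*(-20))*54) = 1/(1/371 - 40*54) = 1/(1/371 - 2160) = 1/(-801359/371) = -371/801359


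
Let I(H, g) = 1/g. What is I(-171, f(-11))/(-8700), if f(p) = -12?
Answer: 1/104400 ≈ 9.5785e-6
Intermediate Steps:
I(-171, f(-11))/(-8700) = 1/(-12*(-8700)) = -1/12*(-1/8700) = 1/104400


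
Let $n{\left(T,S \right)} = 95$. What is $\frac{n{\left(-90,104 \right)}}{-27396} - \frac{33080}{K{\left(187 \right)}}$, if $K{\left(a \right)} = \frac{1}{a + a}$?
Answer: $- \frac{338941120415}{27396} \approx -1.2372 \cdot 10^{7}$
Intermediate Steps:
$K{\left(a \right)} = \frac{1}{2 a}$
$\frac{n{\left(-90,104 \right)}}{-27396} - \frac{33080}{K{\left(187 \right)}} = \frac{95}{-27396} - \frac{33080}{\frac{1}{2} \cdot \frac{1}{187}} = 95 \left(- \frac{1}{27396}\right) - \frac{33080}{\frac{1}{2} \cdot \frac{1}{187}} = - \frac{95}{27396} - 33080 \frac{1}{\frac{1}{374}} = - \frac{95}{27396} - 12371920 = - \frac{338941120415}{27396}$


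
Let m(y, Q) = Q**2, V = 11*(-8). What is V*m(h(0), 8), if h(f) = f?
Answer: -5632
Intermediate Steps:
V = -88
V*m(h(0), 8) = -88*8**2 = -88*64 = -5632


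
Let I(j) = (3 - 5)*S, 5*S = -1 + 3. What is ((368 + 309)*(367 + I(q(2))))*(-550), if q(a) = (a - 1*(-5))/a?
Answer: -136354570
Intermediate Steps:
S = 2/5 (S = (-1 + 3)/5 = (1/5)*2 = 2/5 ≈ 0.40000)
q(a) = (5 + a)/a (q(a) = (a + 5)/a = (5 + a)/a)
I(j) = -4/5 (I(j) = (3 - 5)*(2/5) = -2*2/5 = -4/5)
((368 + 309)*(367 + I(q(2))))*(-550) = ((368 + 309)*(367 - 4/5))*(-550) = (677*(1831/5))*(-550) = (1239587/5)*(-550) = -136354570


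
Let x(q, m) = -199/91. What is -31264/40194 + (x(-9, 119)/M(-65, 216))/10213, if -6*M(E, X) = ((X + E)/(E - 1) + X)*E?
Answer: -1902820095705884/2446326184527225 ≈ -0.77783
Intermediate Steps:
x(q, m) = -199/91 (x(q, m) = -199*1/91 = -199/91)
M(E, X) = -E*(X + (E + X)/(-1 + E))/6 (M(E, X) = -((X + E)/(E - 1) + X)*E/6 = -((E + X)/(-1 + E) + X)*E/6 = -(X + (E + X)/(-1 + E))*E/6 = -E*(X + (E + X)/(-1 + E))/6)
-31264/40194 + (x(-9, 119)/M(-65, 216))/10213 = -31264/40194 - 199*6*(-1 - 65)/(4225*(-1 - 1*216))/91/10213 = -31264*1/40194 - 199*(-396/(4225*(-1 - 216)))/91*(1/10213) = -15632/20097 - 199/(91*((⅙)*4225*(-1/66)*(-217)))*(1/10213) = -15632/20097 - 199/(91*916825/396)*(1/10213) = -15632/20097 - 199/91*396/916825*(1/10213) = -15632/20097 - 78804/83431075*1/10213 = -15632/20097 - 78804/852081568975 = -1902820095705884/2446326184527225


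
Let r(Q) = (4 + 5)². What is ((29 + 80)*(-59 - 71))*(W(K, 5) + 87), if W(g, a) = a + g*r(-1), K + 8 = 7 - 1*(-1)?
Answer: -1303640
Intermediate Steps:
K = 0 (K = -8 + (7 - 1*(-1)) = -8 + (7 + 1) = -8 + 8 = 0)
r(Q) = 81 (r(Q) = 9² = 81)
W(g, a) = a + 81*g (W(g, a) = a + g*81 = a + 81*g)
((29 + 80)*(-59 - 71))*(W(K, 5) + 87) = ((29 + 80)*(-59 - 71))*((5 + 81*0) + 87) = (109*(-130))*((5 + 0) + 87) = -14170*(5 + 87) = -14170*92 = -1303640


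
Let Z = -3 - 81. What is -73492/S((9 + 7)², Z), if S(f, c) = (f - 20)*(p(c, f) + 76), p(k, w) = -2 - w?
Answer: 18373/10738 ≈ 1.7110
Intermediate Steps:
Z = -84
S(f, c) = (-20 + f)*(74 - f) (S(f, c) = (f - 20)*((-2 - f) + 76) = (-20 + f)*(74 - f))
-73492/S((9 + 7)², Z) = -73492/(-1480 - ((9 + 7)²)² + 94*(9 + 7)²) = -73492/(-1480 - (16²)² + 94*16²) = -73492/(-1480 - 1*256² + 94*256) = -73492/(-1480 - 1*65536 + 24064) = -73492/(-1480 - 65536 + 24064) = -73492/(-42952) = -73492*(-1/42952) = 18373/10738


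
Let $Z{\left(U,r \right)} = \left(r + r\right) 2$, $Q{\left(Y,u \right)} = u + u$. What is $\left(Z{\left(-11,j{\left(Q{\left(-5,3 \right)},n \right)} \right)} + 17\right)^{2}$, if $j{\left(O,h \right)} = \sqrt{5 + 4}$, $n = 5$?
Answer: $841$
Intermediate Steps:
$Q{\left(Y,u \right)} = 2 u$
$j{\left(O,h \right)} = 3$ ($j{\left(O,h \right)} = \sqrt{9} = 3$)
$Z{\left(U,r \right)} = 4 r$ ($Z{\left(U,r \right)} = 2 r 2 = 4 r$)
$\left(Z{\left(-11,j{\left(Q{\left(-5,3 \right)},n \right)} \right)} + 17\right)^{2} = \left(4 \cdot 3 + 17\right)^{2} = \left(12 + 17\right)^{2} = 29^{2} = 841$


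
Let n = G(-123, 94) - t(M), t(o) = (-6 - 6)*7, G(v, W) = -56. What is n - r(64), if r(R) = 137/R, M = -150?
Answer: 1655/64 ≈ 25.859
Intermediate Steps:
t(o) = -84 (t(o) = -12*7 = -84)
n = 28 (n = -56 - 1*(-84) = -56 + 84 = 28)
n - r(64) = 28 - 137/64 = 1655/64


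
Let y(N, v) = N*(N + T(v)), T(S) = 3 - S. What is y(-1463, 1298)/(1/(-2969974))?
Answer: -11983708471196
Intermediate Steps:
y(N, v) = N*(3 + N - v) (y(N, v) = N*(N + (3 - v)) = N*(3 + N - v))
y(-1463, 1298)/(1/(-2969974)) = (-1463*(3 - 1463 - 1*1298))/(1/(-2969974)) = (-1463*(3 - 1463 - 1298))/(-1/2969974) = -1463*(-2758)*(-2969974) = 4034954*(-2969974) = -11983708471196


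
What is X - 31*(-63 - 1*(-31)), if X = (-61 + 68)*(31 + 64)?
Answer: 1657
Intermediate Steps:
X = 665 (X = 7*95 = 665)
X - 31*(-63 - 1*(-31)) = 665 - 31*(-63 - 1*(-31)) = 665 - 31*(-63 + 31) = 665 - 31*(-32) = 665 + 992 = 1657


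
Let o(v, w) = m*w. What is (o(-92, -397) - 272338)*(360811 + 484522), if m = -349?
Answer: -113092875405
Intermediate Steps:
o(v, w) = -349*w
(o(-92, -397) - 272338)*(360811 + 484522) = (-349*(-397) - 272338)*(360811 + 484522) = (138553 - 272338)*845333 = -133785*845333 = -113092875405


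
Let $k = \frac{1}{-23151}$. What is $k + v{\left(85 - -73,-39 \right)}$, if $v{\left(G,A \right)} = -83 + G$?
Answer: $\frac{1736324}{23151} \approx 75.0$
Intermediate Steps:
$k = - \frac{1}{23151} \approx -4.3195 \cdot 10^{-5}$
$k + v{\left(85 - -73,-39 \right)} = - \frac{1}{23151} + \left(-83 + \left(85 - -73\right)\right) = - \frac{1}{23151} + \left(-83 + \left(85 + 73\right)\right) = - \frac{1}{23151} + \left(-83 + 158\right) = - \frac{1}{23151} + 75 = \frac{1736324}{23151}$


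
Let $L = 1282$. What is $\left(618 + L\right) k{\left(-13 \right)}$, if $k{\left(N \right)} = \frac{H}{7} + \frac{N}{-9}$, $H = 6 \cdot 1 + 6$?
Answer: $\frac{378100}{63} \approx 6001.6$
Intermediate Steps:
$H = 12$ ($H = 6 + 6 = 12$)
$k{\left(N \right)} = \frac{12}{7} - \frac{N}{9}$ ($k{\left(N \right)} = \frac{12}{7} + \frac{N}{-9} = 12 \cdot \frac{1}{7} + N \left(- \frac{1}{9}\right) = \frac{12}{7} - \frac{N}{9}$)
$\left(618 + L\right) k{\left(-13 \right)} = \left(618 + 1282\right) \left(\frac{12}{7} - - \frac{13}{9}\right) = 1900 \left(\frac{12}{7} + \frac{13}{9}\right) = 1900 \cdot \frac{199}{63} = \frac{378100}{63}$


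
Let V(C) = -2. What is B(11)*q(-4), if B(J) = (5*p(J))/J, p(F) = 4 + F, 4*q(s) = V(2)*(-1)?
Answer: 75/22 ≈ 3.4091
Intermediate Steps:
q(s) = 1/2 (q(s) = (-2*(-1))/4 = (1/4)*2 = 1/2)
B(J) = (20 + 5*J)/J (B(J) = (5*(4 + J))/J = (20 + 5*J)/J)
B(11)*q(-4) = (5 + 20/11)*(1/2) = (75/11)*(1/2) = 75/22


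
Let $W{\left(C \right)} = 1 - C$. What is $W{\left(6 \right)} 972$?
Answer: $-4860$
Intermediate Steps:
$W{\left(6 \right)} 972 = \left(1 - 6\right) 972 = \left(-5\right) 972 = -4860$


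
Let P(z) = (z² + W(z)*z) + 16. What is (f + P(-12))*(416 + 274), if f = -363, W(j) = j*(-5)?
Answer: -636870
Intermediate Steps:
W(j) = -5*j
P(z) = 16 - 4*z² (P(z) = (z² + (-5*z)*z) + 16 = (z² - 5*z²) + 16 = -4*z² + 16 = 16 - 4*z²)
(f + P(-12))*(416 + 274) = (-363 + (16 - 4*(-12)²))*(416 + 274) = (-363 + (16 - 4*144))*690 = (-363 + (16 - 576))*690 = (-363 - 560)*690 = -923*690 = -636870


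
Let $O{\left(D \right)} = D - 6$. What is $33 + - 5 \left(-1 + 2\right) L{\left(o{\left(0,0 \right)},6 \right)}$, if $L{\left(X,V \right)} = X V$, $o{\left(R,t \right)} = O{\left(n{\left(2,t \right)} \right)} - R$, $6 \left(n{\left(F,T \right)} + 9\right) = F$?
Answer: $473$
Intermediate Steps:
$n{\left(F,T \right)} = -9 + \frac{F}{6}$
$O{\left(D \right)} = -6 + D$ ($O{\left(D \right)} = D - 6 = -6 + D$)
$o{\left(R,t \right)} = - \frac{44}{3} - R$ ($o{\left(R,t \right)} = \left(-6 + \left(-9 + \frac{1}{6} \cdot 2\right)\right) - R = \left(-6 + \left(-9 + \frac{1}{3}\right)\right) - R = \left(-6 - \frac{26}{3}\right) - R = - \frac{44}{3} - R$)
$L{\left(X,V \right)} = V X$
$33 + - 5 \left(-1 + 2\right) L{\left(o{\left(0,0 \right)},6 \right)} = 33 + - 5 \left(-1 + 2\right) 6 \left(- \frac{44}{3} - 0\right) = 33 + \left(-5\right) 1 \cdot 6 \left(- \frac{44}{3} + 0\right) = 33 - 5 \cdot 6 \left(- \frac{44}{3}\right) = 33 - -440 = 33 + 440 = 473$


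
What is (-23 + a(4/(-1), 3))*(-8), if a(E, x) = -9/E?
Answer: 166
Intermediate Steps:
(-23 + a(4/(-1), 3))*(-8) = (-23 - 9/(4/(-1)))*(-8) = (-23 - 9/(4*(-1)))*(-8) = (-23 - 9/(-4))*(-8) = (-23 - 9*(-1/4))*(-8) = (-23 + 9/4)*(-8) = -83/4*(-8) = 166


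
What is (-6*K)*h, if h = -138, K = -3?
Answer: -2484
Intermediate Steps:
(-6*K)*h = -6*(-3)*(-138) = 18*(-138) = -2484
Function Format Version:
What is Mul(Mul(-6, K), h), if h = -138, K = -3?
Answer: -2484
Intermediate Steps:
Mul(Mul(-6, K), h) = Mul(Mul(-6, -3), -138) = Mul(18, -138) = -2484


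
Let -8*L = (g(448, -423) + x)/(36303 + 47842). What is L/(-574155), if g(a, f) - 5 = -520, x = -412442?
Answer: -412957/386498179800 ≈ -1.0685e-6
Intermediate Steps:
g(a, f) = -515 (g(a, f) = 5 - 520 = -515)
L = 412957/673160 (L = -(-515 - 412442)/(8*(36303 + 47842)) = -(-412957)/(8*84145) = -⅛*(-412957/84145) = 412957/673160 ≈ 0.61346)
L/(-574155) = (412957/673160)/(-574155) = (412957/673160)*(-1/574155) = -412957/386498179800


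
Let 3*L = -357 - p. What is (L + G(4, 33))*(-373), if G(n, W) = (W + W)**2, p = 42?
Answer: -1575179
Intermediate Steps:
G(n, W) = 4*W**2 (G(n, W) = (2*W)**2 = 4*W**2)
L = -133 (L = (-357 - 1*42)/3 = (-357 - 42)/3 = (1/3)*(-399) = -133)
(L + G(4, 33))*(-373) = (-133 + 4*33**2)*(-373) = (-133 + 4*1089)*(-373) = (-133 + 4356)*(-373) = 4223*(-373) = -1575179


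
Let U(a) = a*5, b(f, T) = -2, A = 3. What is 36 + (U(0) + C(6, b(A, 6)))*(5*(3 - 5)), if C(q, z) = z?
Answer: 56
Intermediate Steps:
U(a) = 5*a
36 + (U(0) + C(6, b(A, 6)))*(5*(3 - 5)) = 36 + (5*0 - 2)*(5*(3 - 5)) = 36 + (0 - 2)*(5*(-2)) = 36 - 2*(-10) = 36 + 20 = 56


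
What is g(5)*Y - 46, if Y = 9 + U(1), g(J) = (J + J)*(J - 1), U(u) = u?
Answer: 354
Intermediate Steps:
g(J) = 2*J*(-1 + J) (g(J) = (2*J)*(-1 + J) = 2*J*(-1 + J))
Y = 10 (Y = 9 + 1 = 10)
g(5)*Y - 46 = (2*5*(-1 + 5))*10 - 46 = (2*5*4)*10 - 46 = 40*10 - 46 = 400 - 46 = 354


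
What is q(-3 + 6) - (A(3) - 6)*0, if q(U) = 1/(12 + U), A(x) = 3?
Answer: 1/15 ≈ 0.066667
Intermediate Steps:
q(-3 + 6) - (A(3) - 6)*0 = 1/(12 + (-3 + 6)) - (3 - 6)*0 = 1/(12 + 3) - (-3)*0 = 1/15 - 1*0 = 1/15 + 0 = 1/15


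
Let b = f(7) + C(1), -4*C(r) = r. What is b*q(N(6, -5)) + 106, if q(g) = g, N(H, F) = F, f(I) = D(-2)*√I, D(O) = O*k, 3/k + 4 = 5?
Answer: 429/4 + 30*√7 ≈ 186.62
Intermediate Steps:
k = 3 (k = 3/(-4 + 5) = 3/1 = 3*1 = 3)
C(r) = -r/4
D(O) = 3*O (D(O) = O*3 = 3*O)
f(I) = -6*√I (f(I) = (3*(-2))*√I = -6*√I)
b = -¼ - 6*√7 (b = -6*√7 - ¼*1 = -6*√7 - ¼ = -¼ - 6*√7 ≈ -16.125)
b*q(N(6, -5)) + 106 = (-¼ - 6*√7)*(-5) + 106 = (5/4 + 30*√7) + 106 = 429/4 + 30*√7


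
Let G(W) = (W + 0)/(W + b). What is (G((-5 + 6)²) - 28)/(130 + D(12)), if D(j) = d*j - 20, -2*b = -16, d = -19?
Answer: 251/1062 ≈ 0.23635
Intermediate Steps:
b = 8 (b = -½*(-16) = 8)
G(W) = W/(8 + W) (G(W) = (W + 0)/(W + 8) = W/(8 + W))
D(j) = -20 - 19*j (D(j) = -19*j - 20 = -20 - 19*j)
(G((-5 + 6)²) - 28)/(130 + D(12)) = ((-5 + 6)²/(8 + (-5 + 6)²) - 28)/(130 + (-20 - 19*12)) = (1²/(8 + 1²) - 28)/(130 + (-20 - 228)) = (1/(8 + 1) - 28)/(130 - 248) = (1/9 - 28)/(-118) = (1*(⅑) - 28)*(-1/118) = (⅑ - 28)*(-1/118) = -251/9*(-1/118) = 251/1062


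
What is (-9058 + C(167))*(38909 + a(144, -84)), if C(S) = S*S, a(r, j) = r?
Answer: 735407043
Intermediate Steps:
C(S) = S**2
(-9058 + C(167))*(38909 + a(144, -84)) = (-9058 + 167**2)*(38909 + 144) = (-9058 + 27889)*39053 = 18831*39053 = 735407043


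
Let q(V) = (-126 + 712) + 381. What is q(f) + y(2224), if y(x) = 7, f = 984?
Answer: 974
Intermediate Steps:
q(V) = 967 (q(V) = 586 + 381 = 967)
q(f) + y(2224) = 967 + 7 = 974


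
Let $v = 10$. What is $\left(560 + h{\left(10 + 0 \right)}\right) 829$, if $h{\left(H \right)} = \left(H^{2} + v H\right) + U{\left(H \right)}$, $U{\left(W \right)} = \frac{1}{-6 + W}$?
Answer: $\frac{2520989}{4} \approx 6.3025 \cdot 10^{5}$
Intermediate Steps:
$h{\left(H \right)} = H^{2} + \frac{1}{-6 + H} + 10 H$ ($h{\left(H \right)} = \left(H^{2} + 10 H\right) + \frac{1}{-6 + H} = H^{2} + \frac{1}{-6 + H} + 10 H$)
$\left(560 + h{\left(10 + 0 \right)}\right) 829 = \left(560 + \frac{1 + \left(10 + 0\right) \left(-6 + \left(10 + 0\right)\right) \left(10 + \left(10 + 0\right)\right)}{-6 + \left(10 + 0\right)}\right) 829 = \left(560 + \frac{1 + 10 \left(-6 + 10\right) \left(10 + 10\right)}{-6 + 10}\right) 829 = \left(560 + \frac{1 + 10 \cdot 4 \cdot 20}{4}\right) 829 = \left(560 + \frac{1 + 800}{4}\right) 829 = \left(560 + \frac{1}{4} \cdot 801\right) 829 = \left(560 + \frac{801}{4}\right) 829 = \frac{3041}{4} \cdot 829 = \frac{2520989}{4}$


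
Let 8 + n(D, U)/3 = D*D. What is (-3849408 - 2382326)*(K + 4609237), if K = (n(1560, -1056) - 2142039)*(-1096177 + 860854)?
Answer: 7565106079244669476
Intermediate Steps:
n(D, U) = -24 + 3*D² (n(D, U) = -24 + 3*(D*D) = -24 + 3*D²)
K = -1213969467051 (K = ((-24 + 3*1560²) - 2142039)*(-1096177 + 860854) = ((-24 + 3*2433600) - 2142039)*(-235323) = ((-24 + 7300800) - 2142039)*(-235323) = (7300776 - 2142039)*(-235323) = 5158737*(-235323) = -1213969467051)
(-3849408 - 2382326)*(K + 4609237) = (-3849408 - 2382326)*(-1213969467051 + 4609237) = -6231734*(-1213964857814) = 7565106079244669476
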